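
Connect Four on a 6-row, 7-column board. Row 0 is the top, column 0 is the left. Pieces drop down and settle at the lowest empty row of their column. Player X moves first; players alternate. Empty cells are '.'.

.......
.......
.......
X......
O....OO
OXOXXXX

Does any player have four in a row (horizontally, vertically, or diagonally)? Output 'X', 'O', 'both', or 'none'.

X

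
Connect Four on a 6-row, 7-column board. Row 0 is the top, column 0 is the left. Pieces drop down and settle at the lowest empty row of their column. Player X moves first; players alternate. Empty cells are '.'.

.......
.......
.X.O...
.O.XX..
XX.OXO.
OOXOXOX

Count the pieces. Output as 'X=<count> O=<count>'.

X=9 O=8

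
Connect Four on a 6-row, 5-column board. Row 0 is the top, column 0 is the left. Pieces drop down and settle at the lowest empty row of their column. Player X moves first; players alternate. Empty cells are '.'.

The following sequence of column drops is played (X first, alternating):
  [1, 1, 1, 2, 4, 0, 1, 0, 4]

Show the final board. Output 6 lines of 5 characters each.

Move 1: X drops in col 1, lands at row 5
Move 2: O drops in col 1, lands at row 4
Move 3: X drops in col 1, lands at row 3
Move 4: O drops in col 2, lands at row 5
Move 5: X drops in col 4, lands at row 5
Move 6: O drops in col 0, lands at row 5
Move 7: X drops in col 1, lands at row 2
Move 8: O drops in col 0, lands at row 4
Move 9: X drops in col 4, lands at row 4

Answer: .....
.....
.X...
.X...
OO..X
OXO.X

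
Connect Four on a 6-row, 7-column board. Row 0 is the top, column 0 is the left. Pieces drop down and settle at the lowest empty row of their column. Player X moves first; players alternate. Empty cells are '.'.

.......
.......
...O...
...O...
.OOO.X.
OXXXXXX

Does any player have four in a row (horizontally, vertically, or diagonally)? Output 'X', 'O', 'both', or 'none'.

X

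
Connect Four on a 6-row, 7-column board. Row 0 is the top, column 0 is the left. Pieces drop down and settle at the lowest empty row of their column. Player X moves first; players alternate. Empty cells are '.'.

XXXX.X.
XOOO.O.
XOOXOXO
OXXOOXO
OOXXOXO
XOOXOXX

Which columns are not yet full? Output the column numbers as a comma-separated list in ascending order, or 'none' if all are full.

Answer: 4,6

Derivation:
col 0: top cell = 'X' → FULL
col 1: top cell = 'X' → FULL
col 2: top cell = 'X' → FULL
col 3: top cell = 'X' → FULL
col 4: top cell = '.' → open
col 5: top cell = 'X' → FULL
col 6: top cell = '.' → open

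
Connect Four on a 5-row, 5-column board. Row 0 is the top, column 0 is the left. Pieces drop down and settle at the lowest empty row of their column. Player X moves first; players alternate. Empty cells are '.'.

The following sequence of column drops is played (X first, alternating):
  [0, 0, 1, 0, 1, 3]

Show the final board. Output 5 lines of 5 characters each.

Move 1: X drops in col 0, lands at row 4
Move 2: O drops in col 0, lands at row 3
Move 3: X drops in col 1, lands at row 4
Move 4: O drops in col 0, lands at row 2
Move 5: X drops in col 1, lands at row 3
Move 6: O drops in col 3, lands at row 4

Answer: .....
.....
O....
OX...
XX.O.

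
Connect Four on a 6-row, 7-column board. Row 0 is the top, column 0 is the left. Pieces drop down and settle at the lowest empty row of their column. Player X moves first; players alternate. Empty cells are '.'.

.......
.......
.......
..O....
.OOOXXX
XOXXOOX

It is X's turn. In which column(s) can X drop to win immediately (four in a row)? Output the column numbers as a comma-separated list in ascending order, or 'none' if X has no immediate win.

Answer: none

Derivation:
col 0: drop X → no win
col 1: drop X → no win
col 2: drop X → no win
col 3: drop X → no win
col 4: drop X → no win
col 5: drop X → no win
col 6: drop X → no win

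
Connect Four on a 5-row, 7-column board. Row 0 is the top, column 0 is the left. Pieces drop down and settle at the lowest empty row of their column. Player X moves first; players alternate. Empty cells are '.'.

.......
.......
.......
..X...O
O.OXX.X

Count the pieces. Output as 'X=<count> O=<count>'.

X=4 O=3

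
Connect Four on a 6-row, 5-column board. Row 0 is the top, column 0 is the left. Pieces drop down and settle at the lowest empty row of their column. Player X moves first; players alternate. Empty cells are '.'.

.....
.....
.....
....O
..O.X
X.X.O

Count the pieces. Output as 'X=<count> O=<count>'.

X=3 O=3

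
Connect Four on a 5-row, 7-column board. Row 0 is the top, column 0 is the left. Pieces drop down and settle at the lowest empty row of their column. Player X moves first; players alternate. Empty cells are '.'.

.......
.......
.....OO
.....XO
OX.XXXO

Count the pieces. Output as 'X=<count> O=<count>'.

X=5 O=5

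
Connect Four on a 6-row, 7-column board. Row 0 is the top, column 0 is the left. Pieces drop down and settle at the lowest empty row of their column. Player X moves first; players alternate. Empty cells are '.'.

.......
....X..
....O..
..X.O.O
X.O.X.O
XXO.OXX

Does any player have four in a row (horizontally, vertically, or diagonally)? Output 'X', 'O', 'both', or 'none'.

none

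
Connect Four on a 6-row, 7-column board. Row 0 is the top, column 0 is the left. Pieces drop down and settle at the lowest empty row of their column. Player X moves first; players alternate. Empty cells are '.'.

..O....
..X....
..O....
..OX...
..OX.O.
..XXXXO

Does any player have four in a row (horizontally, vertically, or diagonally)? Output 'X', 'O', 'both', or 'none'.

X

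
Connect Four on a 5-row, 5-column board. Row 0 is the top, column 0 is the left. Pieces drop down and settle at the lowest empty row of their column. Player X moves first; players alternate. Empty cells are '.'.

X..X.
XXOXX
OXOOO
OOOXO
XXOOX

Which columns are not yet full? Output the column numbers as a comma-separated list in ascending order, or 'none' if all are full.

Answer: 1,2,4

Derivation:
col 0: top cell = 'X' → FULL
col 1: top cell = '.' → open
col 2: top cell = '.' → open
col 3: top cell = 'X' → FULL
col 4: top cell = '.' → open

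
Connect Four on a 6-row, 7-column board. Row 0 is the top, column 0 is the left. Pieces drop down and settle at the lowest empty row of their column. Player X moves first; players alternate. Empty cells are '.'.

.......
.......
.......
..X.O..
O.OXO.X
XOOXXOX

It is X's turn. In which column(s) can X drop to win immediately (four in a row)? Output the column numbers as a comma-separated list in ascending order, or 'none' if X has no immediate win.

col 0: drop X → no win
col 1: drop X → no win
col 2: drop X → no win
col 3: drop X → no win
col 4: drop X → no win
col 5: drop X → no win
col 6: drop X → no win

Answer: none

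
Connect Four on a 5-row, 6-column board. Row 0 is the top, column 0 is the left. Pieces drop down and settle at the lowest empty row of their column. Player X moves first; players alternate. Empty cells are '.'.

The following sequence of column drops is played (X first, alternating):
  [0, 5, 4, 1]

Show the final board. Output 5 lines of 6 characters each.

Move 1: X drops in col 0, lands at row 4
Move 2: O drops in col 5, lands at row 4
Move 3: X drops in col 4, lands at row 4
Move 4: O drops in col 1, lands at row 4

Answer: ......
......
......
......
XO..XO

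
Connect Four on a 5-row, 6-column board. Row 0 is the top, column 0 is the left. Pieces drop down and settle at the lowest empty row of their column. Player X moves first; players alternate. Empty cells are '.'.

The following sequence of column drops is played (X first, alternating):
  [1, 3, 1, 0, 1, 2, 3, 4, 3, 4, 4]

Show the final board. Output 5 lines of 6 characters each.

Answer: ......
......
.X.XX.
.X.XO.
OXOOO.

Derivation:
Move 1: X drops in col 1, lands at row 4
Move 2: O drops in col 3, lands at row 4
Move 3: X drops in col 1, lands at row 3
Move 4: O drops in col 0, lands at row 4
Move 5: X drops in col 1, lands at row 2
Move 6: O drops in col 2, lands at row 4
Move 7: X drops in col 3, lands at row 3
Move 8: O drops in col 4, lands at row 4
Move 9: X drops in col 3, lands at row 2
Move 10: O drops in col 4, lands at row 3
Move 11: X drops in col 4, lands at row 2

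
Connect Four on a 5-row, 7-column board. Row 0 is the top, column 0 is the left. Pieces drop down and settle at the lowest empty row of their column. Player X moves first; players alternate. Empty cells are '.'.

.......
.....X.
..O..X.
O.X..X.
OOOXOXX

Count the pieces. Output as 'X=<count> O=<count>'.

X=7 O=6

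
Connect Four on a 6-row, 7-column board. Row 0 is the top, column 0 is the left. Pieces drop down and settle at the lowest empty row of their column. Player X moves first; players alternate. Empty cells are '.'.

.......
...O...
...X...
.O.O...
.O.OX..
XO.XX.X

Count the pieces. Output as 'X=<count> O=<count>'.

X=6 O=6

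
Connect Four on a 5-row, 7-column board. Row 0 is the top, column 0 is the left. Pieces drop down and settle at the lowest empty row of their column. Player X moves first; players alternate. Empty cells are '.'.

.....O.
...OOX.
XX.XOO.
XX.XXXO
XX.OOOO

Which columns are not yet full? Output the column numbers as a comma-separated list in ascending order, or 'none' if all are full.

Answer: 0,1,2,3,4,6

Derivation:
col 0: top cell = '.' → open
col 1: top cell = '.' → open
col 2: top cell = '.' → open
col 3: top cell = '.' → open
col 4: top cell = '.' → open
col 5: top cell = 'O' → FULL
col 6: top cell = '.' → open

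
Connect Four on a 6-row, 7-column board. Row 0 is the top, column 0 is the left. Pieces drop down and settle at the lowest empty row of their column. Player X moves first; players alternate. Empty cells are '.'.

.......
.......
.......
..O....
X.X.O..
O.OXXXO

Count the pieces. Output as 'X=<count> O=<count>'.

X=5 O=5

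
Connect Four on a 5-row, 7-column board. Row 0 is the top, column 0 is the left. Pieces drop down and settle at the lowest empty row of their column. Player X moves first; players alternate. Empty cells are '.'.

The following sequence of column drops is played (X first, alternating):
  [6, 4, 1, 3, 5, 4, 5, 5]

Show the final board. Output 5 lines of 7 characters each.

Answer: .......
.......
.....O.
....OX.
.X.OOXX

Derivation:
Move 1: X drops in col 6, lands at row 4
Move 2: O drops in col 4, lands at row 4
Move 3: X drops in col 1, lands at row 4
Move 4: O drops in col 3, lands at row 4
Move 5: X drops in col 5, lands at row 4
Move 6: O drops in col 4, lands at row 3
Move 7: X drops in col 5, lands at row 3
Move 8: O drops in col 5, lands at row 2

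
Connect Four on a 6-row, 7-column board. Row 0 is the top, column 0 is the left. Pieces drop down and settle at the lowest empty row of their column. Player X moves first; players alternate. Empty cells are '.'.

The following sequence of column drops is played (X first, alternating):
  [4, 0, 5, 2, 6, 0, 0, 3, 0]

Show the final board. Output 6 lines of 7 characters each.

Move 1: X drops in col 4, lands at row 5
Move 2: O drops in col 0, lands at row 5
Move 3: X drops in col 5, lands at row 5
Move 4: O drops in col 2, lands at row 5
Move 5: X drops in col 6, lands at row 5
Move 6: O drops in col 0, lands at row 4
Move 7: X drops in col 0, lands at row 3
Move 8: O drops in col 3, lands at row 5
Move 9: X drops in col 0, lands at row 2

Answer: .......
.......
X......
X......
O......
O.OOXXX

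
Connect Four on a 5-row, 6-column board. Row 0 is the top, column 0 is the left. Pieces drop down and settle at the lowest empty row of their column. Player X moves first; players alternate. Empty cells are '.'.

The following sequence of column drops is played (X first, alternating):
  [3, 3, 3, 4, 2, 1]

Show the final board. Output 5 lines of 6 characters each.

Answer: ......
......
...X..
...O..
.OXXO.

Derivation:
Move 1: X drops in col 3, lands at row 4
Move 2: O drops in col 3, lands at row 3
Move 3: X drops in col 3, lands at row 2
Move 4: O drops in col 4, lands at row 4
Move 5: X drops in col 2, lands at row 4
Move 6: O drops in col 1, lands at row 4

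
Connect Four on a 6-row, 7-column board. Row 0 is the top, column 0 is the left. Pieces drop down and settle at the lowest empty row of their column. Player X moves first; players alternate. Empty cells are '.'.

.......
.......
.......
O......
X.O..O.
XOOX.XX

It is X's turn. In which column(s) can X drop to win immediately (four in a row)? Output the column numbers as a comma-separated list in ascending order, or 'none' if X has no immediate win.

col 0: drop X → no win
col 1: drop X → no win
col 2: drop X → no win
col 3: drop X → no win
col 4: drop X → WIN!
col 5: drop X → no win
col 6: drop X → no win

Answer: 4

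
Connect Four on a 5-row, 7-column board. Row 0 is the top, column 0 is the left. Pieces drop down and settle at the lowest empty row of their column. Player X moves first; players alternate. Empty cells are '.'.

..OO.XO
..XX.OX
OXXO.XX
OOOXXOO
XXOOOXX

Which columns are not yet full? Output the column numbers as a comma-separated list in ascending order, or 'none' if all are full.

col 0: top cell = '.' → open
col 1: top cell = '.' → open
col 2: top cell = 'O' → FULL
col 3: top cell = 'O' → FULL
col 4: top cell = '.' → open
col 5: top cell = 'X' → FULL
col 6: top cell = 'O' → FULL

Answer: 0,1,4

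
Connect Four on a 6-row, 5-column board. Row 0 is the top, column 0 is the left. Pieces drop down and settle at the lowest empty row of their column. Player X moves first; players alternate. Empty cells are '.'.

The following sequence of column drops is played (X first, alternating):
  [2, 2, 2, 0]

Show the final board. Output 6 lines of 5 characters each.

Move 1: X drops in col 2, lands at row 5
Move 2: O drops in col 2, lands at row 4
Move 3: X drops in col 2, lands at row 3
Move 4: O drops in col 0, lands at row 5

Answer: .....
.....
.....
..X..
..O..
O.X..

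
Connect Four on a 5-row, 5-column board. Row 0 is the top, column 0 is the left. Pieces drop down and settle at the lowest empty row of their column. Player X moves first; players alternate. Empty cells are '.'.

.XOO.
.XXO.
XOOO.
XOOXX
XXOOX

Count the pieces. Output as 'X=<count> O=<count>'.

X=10 O=10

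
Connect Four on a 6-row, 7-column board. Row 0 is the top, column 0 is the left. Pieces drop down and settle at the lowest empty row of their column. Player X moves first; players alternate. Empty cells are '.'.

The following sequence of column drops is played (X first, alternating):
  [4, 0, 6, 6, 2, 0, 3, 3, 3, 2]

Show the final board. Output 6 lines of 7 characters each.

Answer: .......
.......
.......
...X...
O.OO..O
O.XXX.X

Derivation:
Move 1: X drops in col 4, lands at row 5
Move 2: O drops in col 0, lands at row 5
Move 3: X drops in col 6, lands at row 5
Move 4: O drops in col 6, lands at row 4
Move 5: X drops in col 2, lands at row 5
Move 6: O drops in col 0, lands at row 4
Move 7: X drops in col 3, lands at row 5
Move 8: O drops in col 3, lands at row 4
Move 9: X drops in col 3, lands at row 3
Move 10: O drops in col 2, lands at row 4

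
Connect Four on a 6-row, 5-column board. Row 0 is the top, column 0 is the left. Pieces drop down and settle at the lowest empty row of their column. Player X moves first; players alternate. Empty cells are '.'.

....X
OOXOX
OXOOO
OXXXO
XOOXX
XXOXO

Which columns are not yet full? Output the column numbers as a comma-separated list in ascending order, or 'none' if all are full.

Answer: 0,1,2,3

Derivation:
col 0: top cell = '.' → open
col 1: top cell = '.' → open
col 2: top cell = '.' → open
col 3: top cell = '.' → open
col 4: top cell = 'X' → FULL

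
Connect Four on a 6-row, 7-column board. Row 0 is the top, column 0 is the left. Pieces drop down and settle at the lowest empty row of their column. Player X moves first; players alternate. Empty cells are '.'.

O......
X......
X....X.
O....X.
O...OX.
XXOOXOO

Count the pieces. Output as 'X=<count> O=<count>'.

X=8 O=8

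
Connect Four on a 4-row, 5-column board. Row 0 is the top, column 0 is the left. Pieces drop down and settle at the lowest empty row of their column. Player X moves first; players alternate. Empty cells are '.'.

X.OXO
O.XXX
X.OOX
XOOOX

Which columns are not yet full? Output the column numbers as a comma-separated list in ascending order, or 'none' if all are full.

Answer: 1

Derivation:
col 0: top cell = 'X' → FULL
col 1: top cell = '.' → open
col 2: top cell = 'O' → FULL
col 3: top cell = 'X' → FULL
col 4: top cell = 'O' → FULL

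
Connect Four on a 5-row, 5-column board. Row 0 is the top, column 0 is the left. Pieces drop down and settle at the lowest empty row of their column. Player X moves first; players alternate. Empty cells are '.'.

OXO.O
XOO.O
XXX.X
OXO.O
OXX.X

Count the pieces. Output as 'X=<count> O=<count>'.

X=10 O=10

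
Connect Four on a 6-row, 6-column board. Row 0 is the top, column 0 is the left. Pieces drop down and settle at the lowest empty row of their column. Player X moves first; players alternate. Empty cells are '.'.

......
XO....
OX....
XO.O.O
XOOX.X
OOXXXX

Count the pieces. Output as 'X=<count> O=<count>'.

X=10 O=9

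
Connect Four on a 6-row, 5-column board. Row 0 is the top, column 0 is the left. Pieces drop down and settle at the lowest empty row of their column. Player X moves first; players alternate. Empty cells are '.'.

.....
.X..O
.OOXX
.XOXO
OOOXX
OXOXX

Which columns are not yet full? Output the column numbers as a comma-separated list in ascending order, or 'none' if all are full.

col 0: top cell = '.' → open
col 1: top cell = '.' → open
col 2: top cell = '.' → open
col 3: top cell = '.' → open
col 4: top cell = '.' → open

Answer: 0,1,2,3,4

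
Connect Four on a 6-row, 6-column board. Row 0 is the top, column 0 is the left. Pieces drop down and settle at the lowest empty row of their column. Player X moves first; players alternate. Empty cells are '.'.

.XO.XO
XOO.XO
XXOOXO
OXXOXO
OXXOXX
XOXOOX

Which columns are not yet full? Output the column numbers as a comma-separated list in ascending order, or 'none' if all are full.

col 0: top cell = '.' → open
col 1: top cell = 'X' → FULL
col 2: top cell = 'O' → FULL
col 3: top cell = '.' → open
col 4: top cell = 'X' → FULL
col 5: top cell = 'O' → FULL

Answer: 0,3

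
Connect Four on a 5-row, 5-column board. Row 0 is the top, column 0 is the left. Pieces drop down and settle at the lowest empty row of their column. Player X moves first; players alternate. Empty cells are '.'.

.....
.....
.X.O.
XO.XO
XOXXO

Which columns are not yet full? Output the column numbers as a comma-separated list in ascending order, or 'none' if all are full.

Answer: 0,1,2,3,4

Derivation:
col 0: top cell = '.' → open
col 1: top cell = '.' → open
col 2: top cell = '.' → open
col 3: top cell = '.' → open
col 4: top cell = '.' → open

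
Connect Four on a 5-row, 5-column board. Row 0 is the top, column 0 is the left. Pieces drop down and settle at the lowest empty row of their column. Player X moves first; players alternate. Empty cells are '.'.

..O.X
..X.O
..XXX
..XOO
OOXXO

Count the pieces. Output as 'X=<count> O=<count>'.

X=8 O=7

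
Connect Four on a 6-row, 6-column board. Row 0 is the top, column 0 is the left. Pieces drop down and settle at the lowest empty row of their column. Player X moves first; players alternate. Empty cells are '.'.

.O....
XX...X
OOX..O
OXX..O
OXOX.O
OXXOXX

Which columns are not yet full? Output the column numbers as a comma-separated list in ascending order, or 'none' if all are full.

col 0: top cell = '.' → open
col 1: top cell = 'O' → FULL
col 2: top cell = '.' → open
col 3: top cell = '.' → open
col 4: top cell = '.' → open
col 5: top cell = '.' → open

Answer: 0,2,3,4,5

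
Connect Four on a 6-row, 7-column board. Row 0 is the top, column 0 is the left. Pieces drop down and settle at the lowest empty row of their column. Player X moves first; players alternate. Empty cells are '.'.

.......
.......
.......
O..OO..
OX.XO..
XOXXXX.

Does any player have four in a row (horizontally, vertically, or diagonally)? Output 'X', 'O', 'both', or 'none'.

X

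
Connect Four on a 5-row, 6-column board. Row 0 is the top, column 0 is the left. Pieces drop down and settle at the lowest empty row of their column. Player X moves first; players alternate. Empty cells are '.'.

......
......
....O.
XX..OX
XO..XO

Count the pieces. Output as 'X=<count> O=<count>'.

X=5 O=4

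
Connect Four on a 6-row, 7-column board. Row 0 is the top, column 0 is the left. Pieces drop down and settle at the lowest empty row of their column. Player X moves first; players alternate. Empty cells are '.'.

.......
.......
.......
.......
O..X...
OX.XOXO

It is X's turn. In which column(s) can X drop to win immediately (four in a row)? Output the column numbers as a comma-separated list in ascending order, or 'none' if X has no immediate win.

col 0: drop X → no win
col 1: drop X → no win
col 2: drop X → no win
col 3: drop X → no win
col 4: drop X → no win
col 5: drop X → no win
col 6: drop X → no win

Answer: none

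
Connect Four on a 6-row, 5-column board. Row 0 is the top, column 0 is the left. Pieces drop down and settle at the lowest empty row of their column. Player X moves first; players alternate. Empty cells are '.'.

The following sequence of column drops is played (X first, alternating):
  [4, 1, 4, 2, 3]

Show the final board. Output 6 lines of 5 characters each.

Move 1: X drops in col 4, lands at row 5
Move 2: O drops in col 1, lands at row 5
Move 3: X drops in col 4, lands at row 4
Move 4: O drops in col 2, lands at row 5
Move 5: X drops in col 3, lands at row 5

Answer: .....
.....
.....
.....
....X
.OOXX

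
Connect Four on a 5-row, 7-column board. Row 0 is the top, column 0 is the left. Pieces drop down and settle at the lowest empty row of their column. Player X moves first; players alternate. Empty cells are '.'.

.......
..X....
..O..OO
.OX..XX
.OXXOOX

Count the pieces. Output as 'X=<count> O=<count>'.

X=7 O=7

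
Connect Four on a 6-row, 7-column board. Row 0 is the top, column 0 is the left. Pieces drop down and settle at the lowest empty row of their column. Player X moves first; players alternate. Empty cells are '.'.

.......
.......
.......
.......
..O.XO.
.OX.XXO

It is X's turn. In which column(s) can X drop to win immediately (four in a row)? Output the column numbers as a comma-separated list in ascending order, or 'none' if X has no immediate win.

Answer: 3

Derivation:
col 0: drop X → no win
col 1: drop X → no win
col 2: drop X → no win
col 3: drop X → WIN!
col 4: drop X → no win
col 5: drop X → no win
col 6: drop X → no win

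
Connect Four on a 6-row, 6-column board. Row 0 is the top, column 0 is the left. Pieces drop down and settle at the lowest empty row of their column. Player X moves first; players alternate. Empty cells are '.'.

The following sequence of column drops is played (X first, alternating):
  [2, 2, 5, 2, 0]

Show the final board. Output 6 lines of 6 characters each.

Answer: ......
......
......
..O...
..O...
X.X..X

Derivation:
Move 1: X drops in col 2, lands at row 5
Move 2: O drops in col 2, lands at row 4
Move 3: X drops in col 5, lands at row 5
Move 4: O drops in col 2, lands at row 3
Move 5: X drops in col 0, lands at row 5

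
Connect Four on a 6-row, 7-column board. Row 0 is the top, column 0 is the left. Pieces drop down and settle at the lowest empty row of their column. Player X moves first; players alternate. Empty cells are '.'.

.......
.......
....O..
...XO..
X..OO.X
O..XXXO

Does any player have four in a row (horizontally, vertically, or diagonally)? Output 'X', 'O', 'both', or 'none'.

none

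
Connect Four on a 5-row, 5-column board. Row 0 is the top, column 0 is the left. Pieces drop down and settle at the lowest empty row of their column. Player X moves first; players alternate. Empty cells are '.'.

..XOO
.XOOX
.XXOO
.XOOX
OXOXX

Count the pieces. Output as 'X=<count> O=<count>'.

X=10 O=10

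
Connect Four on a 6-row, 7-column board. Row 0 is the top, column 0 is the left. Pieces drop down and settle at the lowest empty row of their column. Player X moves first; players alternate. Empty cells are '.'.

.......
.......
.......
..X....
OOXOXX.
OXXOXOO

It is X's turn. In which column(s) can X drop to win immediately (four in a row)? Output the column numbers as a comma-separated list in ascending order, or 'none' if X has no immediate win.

Answer: 2

Derivation:
col 0: drop X → no win
col 1: drop X → no win
col 2: drop X → WIN!
col 3: drop X → no win
col 4: drop X → no win
col 5: drop X → no win
col 6: drop X → no win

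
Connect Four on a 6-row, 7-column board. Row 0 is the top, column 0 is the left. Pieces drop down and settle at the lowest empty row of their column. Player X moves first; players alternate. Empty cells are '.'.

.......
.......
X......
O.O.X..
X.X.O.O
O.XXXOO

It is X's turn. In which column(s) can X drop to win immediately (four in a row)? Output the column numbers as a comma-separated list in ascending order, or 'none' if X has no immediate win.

Answer: 1

Derivation:
col 0: drop X → no win
col 1: drop X → WIN!
col 2: drop X → no win
col 3: drop X → no win
col 4: drop X → no win
col 5: drop X → no win
col 6: drop X → no win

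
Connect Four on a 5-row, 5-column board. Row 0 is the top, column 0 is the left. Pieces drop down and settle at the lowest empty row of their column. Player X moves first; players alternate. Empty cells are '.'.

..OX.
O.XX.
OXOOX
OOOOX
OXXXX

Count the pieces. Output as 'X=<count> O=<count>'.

X=10 O=10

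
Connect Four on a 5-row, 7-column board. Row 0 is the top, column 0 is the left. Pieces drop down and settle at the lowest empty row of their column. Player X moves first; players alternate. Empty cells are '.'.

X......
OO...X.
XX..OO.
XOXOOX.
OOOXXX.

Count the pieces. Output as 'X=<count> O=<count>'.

X=10 O=10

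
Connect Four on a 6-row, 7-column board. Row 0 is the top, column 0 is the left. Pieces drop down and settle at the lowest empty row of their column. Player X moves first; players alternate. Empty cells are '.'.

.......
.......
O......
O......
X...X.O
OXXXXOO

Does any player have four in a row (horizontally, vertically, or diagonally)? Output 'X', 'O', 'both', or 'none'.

X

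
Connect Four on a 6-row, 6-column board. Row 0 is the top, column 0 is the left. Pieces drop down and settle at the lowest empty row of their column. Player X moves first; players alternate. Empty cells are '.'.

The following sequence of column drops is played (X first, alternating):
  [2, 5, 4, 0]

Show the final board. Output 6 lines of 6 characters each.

Answer: ......
......
......
......
......
O.X.XO

Derivation:
Move 1: X drops in col 2, lands at row 5
Move 2: O drops in col 5, lands at row 5
Move 3: X drops in col 4, lands at row 5
Move 4: O drops in col 0, lands at row 5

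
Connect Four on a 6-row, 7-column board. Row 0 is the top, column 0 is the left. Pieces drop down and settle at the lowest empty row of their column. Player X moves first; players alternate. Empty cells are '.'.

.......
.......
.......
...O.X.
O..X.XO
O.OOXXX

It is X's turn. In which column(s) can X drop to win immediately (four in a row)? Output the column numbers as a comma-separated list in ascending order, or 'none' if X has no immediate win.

col 0: drop X → no win
col 1: drop X → no win
col 2: drop X → no win
col 3: drop X → no win
col 4: drop X → no win
col 5: drop X → WIN!
col 6: drop X → no win

Answer: 5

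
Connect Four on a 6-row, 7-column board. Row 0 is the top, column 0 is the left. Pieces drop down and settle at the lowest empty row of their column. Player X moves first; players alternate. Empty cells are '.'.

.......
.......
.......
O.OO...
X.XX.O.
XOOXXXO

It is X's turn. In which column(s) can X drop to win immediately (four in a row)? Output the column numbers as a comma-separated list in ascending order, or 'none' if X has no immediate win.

Answer: 1

Derivation:
col 0: drop X → no win
col 1: drop X → WIN!
col 2: drop X → no win
col 3: drop X → no win
col 4: drop X → no win
col 5: drop X → no win
col 6: drop X → no win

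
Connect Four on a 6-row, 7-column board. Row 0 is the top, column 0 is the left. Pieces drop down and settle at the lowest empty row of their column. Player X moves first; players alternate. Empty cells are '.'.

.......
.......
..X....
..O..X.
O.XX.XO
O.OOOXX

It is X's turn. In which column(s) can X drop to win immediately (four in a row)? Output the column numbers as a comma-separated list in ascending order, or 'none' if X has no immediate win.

col 0: drop X → no win
col 1: drop X → no win
col 2: drop X → no win
col 3: drop X → no win
col 4: drop X → WIN!
col 5: drop X → WIN!
col 6: drop X → no win

Answer: 4,5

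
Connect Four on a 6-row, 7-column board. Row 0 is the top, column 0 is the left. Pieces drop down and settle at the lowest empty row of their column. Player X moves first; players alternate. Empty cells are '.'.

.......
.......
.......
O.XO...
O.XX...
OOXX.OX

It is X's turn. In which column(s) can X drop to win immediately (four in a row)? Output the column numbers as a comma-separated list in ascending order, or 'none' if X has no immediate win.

Answer: 2

Derivation:
col 0: drop X → no win
col 1: drop X → no win
col 2: drop X → WIN!
col 3: drop X → no win
col 4: drop X → no win
col 5: drop X → no win
col 6: drop X → no win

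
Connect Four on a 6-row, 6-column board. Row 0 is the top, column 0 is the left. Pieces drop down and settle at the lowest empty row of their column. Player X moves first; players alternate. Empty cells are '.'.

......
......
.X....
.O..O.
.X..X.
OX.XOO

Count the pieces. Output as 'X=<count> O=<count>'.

X=5 O=5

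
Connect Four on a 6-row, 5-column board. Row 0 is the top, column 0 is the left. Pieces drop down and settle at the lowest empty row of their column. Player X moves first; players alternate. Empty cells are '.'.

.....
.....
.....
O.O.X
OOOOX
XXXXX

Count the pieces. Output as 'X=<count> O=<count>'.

X=7 O=6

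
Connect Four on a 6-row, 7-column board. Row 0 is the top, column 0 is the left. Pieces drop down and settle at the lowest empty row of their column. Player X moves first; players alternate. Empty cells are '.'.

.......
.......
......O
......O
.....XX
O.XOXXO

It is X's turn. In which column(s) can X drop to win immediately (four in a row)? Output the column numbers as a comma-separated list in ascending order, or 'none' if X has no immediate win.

col 0: drop X → no win
col 1: drop X → no win
col 2: drop X → no win
col 3: drop X → no win
col 4: drop X → no win
col 5: drop X → no win
col 6: drop X → no win

Answer: none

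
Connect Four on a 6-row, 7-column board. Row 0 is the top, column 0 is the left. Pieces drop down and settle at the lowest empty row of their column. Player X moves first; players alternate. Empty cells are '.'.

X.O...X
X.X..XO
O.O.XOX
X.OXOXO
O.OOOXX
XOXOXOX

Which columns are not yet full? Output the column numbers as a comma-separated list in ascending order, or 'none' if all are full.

col 0: top cell = 'X' → FULL
col 1: top cell = '.' → open
col 2: top cell = 'O' → FULL
col 3: top cell = '.' → open
col 4: top cell = '.' → open
col 5: top cell = '.' → open
col 6: top cell = 'X' → FULL

Answer: 1,3,4,5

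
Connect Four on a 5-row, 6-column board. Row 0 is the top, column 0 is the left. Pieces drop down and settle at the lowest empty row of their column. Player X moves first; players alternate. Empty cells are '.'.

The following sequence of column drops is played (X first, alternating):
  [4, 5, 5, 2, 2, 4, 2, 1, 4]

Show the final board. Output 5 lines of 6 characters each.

Answer: ......
......
..X.X.
..X.OX
.OO.XO

Derivation:
Move 1: X drops in col 4, lands at row 4
Move 2: O drops in col 5, lands at row 4
Move 3: X drops in col 5, lands at row 3
Move 4: O drops in col 2, lands at row 4
Move 5: X drops in col 2, lands at row 3
Move 6: O drops in col 4, lands at row 3
Move 7: X drops in col 2, lands at row 2
Move 8: O drops in col 1, lands at row 4
Move 9: X drops in col 4, lands at row 2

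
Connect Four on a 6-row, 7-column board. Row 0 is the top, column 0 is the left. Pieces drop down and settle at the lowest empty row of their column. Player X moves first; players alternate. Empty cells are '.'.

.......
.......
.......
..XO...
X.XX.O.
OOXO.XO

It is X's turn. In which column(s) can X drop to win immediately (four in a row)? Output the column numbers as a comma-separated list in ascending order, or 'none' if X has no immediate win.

Answer: 1,2

Derivation:
col 0: drop X → no win
col 1: drop X → WIN!
col 2: drop X → WIN!
col 3: drop X → no win
col 4: drop X → no win
col 5: drop X → no win
col 6: drop X → no win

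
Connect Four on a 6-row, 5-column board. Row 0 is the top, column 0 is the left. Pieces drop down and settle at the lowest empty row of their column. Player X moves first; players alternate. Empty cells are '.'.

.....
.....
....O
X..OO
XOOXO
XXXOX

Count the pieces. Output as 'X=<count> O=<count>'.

X=7 O=7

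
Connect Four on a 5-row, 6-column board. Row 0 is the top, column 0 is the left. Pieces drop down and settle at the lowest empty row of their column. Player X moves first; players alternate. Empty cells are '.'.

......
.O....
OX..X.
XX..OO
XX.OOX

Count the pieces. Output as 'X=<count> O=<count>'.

X=7 O=6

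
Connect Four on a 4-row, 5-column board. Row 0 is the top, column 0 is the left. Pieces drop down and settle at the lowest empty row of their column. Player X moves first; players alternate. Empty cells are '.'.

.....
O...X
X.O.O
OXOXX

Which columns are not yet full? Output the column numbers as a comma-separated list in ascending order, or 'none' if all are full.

col 0: top cell = '.' → open
col 1: top cell = '.' → open
col 2: top cell = '.' → open
col 3: top cell = '.' → open
col 4: top cell = '.' → open

Answer: 0,1,2,3,4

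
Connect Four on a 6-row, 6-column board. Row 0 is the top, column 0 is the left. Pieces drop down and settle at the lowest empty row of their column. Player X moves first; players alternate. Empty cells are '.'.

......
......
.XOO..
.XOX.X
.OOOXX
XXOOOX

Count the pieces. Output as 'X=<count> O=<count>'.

X=9 O=9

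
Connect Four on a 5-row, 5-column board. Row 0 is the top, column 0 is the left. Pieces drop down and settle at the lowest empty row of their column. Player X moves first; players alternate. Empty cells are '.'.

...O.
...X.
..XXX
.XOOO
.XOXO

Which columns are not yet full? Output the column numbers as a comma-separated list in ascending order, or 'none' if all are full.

Answer: 0,1,2,4

Derivation:
col 0: top cell = '.' → open
col 1: top cell = '.' → open
col 2: top cell = '.' → open
col 3: top cell = 'O' → FULL
col 4: top cell = '.' → open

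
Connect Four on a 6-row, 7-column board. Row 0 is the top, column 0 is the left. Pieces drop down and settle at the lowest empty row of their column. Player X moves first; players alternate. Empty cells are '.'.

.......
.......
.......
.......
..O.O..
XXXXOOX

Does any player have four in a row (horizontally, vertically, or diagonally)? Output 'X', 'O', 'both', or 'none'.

X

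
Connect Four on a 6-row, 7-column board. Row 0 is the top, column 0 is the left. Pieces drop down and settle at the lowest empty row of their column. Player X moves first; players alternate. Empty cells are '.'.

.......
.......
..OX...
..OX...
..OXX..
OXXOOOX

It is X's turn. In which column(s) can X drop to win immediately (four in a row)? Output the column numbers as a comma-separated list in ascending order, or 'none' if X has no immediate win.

col 0: drop X → no win
col 1: drop X → no win
col 2: drop X → no win
col 3: drop X → WIN!
col 4: drop X → no win
col 5: drop X → no win
col 6: drop X → no win

Answer: 3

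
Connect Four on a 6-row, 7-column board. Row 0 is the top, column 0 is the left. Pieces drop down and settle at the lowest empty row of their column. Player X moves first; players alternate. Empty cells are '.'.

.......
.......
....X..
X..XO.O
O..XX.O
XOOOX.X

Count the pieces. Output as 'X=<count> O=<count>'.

X=8 O=7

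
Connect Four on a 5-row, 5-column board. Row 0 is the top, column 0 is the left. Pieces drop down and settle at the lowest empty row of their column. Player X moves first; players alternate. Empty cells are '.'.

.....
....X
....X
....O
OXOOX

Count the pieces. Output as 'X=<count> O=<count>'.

X=4 O=4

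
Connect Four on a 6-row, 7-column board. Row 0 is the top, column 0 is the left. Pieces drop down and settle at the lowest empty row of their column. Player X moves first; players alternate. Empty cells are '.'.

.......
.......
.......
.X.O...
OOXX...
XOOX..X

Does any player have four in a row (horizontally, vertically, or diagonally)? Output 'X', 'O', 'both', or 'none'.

none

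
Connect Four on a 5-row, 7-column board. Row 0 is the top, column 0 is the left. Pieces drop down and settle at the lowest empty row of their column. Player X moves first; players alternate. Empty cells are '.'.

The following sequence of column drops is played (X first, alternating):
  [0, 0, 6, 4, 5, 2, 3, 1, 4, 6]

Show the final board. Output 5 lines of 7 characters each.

Answer: .......
.......
.......
O...X.O
XOOXOXX

Derivation:
Move 1: X drops in col 0, lands at row 4
Move 2: O drops in col 0, lands at row 3
Move 3: X drops in col 6, lands at row 4
Move 4: O drops in col 4, lands at row 4
Move 5: X drops in col 5, lands at row 4
Move 6: O drops in col 2, lands at row 4
Move 7: X drops in col 3, lands at row 4
Move 8: O drops in col 1, lands at row 4
Move 9: X drops in col 4, lands at row 3
Move 10: O drops in col 6, lands at row 3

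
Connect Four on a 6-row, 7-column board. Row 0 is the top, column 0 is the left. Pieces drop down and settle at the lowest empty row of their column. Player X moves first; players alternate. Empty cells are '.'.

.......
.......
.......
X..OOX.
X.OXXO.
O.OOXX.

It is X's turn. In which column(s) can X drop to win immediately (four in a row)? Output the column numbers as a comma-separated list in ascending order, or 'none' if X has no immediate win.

Answer: none

Derivation:
col 0: drop X → no win
col 1: drop X → no win
col 2: drop X → no win
col 3: drop X → no win
col 4: drop X → no win
col 5: drop X → no win
col 6: drop X → no win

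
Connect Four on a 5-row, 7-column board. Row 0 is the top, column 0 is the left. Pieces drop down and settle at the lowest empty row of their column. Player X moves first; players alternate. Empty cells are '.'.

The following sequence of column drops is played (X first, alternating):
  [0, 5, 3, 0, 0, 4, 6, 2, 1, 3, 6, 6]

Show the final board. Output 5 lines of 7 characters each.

Move 1: X drops in col 0, lands at row 4
Move 2: O drops in col 5, lands at row 4
Move 3: X drops in col 3, lands at row 4
Move 4: O drops in col 0, lands at row 3
Move 5: X drops in col 0, lands at row 2
Move 6: O drops in col 4, lands at row 4
Move 7: X drops in col 6, lands at row 4
Move 8: O drops in col 2, lands at row 4
Move 9: X drops in col 1, lands at row 4
Move 10: O drops in col 3, lands at row 3
Move 11: X drops in col 6, lands at row 3
Move 12: O drops in col 6, lands at row 2

Answer: .......
.......
X.....O
O..O..X
XXOXOOX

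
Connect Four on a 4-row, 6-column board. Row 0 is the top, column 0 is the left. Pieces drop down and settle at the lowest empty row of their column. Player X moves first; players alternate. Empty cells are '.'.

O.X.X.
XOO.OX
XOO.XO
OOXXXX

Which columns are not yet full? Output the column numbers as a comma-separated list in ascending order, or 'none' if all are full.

Answer: 1,3,5

Derivation:
col 0: top cell = 'O' → FULL
col 1: top cell = '.' → open
col 2: top cell = 'X' → FULL
col 3: top cell = '.' → open
col 4: top cell = 'X' → FULL
col 5: top cell = '.' → open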